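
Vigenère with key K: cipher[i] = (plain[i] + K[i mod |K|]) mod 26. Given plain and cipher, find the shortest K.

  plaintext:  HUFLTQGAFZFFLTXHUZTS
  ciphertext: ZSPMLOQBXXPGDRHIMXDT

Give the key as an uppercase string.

SYKB

  i= 0: Z-H = 18 → S
  i= 1: S-U = 24 → Y
  i= 2: P-F = 10 → K
  i= 3: M-L =  1 → B
  i= 4: L-T = 18 → S
  i= 5: O-Q = 24 → Y
  i= 6: Q-G = 10 → K
  i= 7: B-A =  1 → B
  i= 8: X-F = 18 → S
  i= 9: X-Z = 24 → Y
  i=10: P-F = 10 → K
  i=11: G-F =  1 → B
  i=12: D-L = 18 → S
  i=13: R-T = 24 → Y
  i=14: H-X = 10 → K
  i=15: I-H =  1 → B
  i=16: M-U = 18 → S
  i=17: X-Z = 24 → Y
  i=18: D-T = 10 → K
  i=19: T-S =  1 → B
  shifts repeat with period 4: SYKB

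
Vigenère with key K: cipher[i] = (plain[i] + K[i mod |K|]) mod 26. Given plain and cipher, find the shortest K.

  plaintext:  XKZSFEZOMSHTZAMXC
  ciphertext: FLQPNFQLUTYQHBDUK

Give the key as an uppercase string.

IBRX

  i= 0: F-X =  8 → I
  i= 1: L-K =  1 → B
  i= 2: Q-Z = 17 → R
  i= 3: P-S = 23 → X
  i= 4: N-F =  8 → I
  i= 5: F-E =  1 → B
  i= 6: Q-Z = 17 → R
  i= 7: L-O = 23 → X
  i= 8: U-M =  8 → I
  i= 9: T-S =  1 → B
  i=10: Y-H = 17 → R
  i=11: Q-T = 23 → X
  i=12: H-Z =  8 → I
  i=13: B-A =  1 → B
  i=14: D-M = 17 → R
  i=15: U-X = 23 → X
  i=16: K-C =  8 → I
  shifts repeat with period 4: IBRX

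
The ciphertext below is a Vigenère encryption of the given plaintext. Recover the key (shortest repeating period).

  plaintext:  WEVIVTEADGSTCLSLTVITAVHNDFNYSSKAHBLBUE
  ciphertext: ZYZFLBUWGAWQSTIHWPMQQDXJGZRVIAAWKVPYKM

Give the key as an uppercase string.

DUEXQIQW

  i= 0: Z-W =  3 → D
  i= 1: Y-E = 20 → U
  i= 2: Z-V =  4 → E
  i= 3: F-I = 23 → X
  i= 4: L-V = 16 → Q
  i= 5: B-T =  8 → I
  i= 6: U-E = 16 → Q
  i= 7: W-A = 22 → W
  i= 8: G-D =  3 → D
  i= 9: A-G = 20 → U
  i=10: W-S =  4 → E
  i=11: Q-T = 23 → X
  i=12: S-C = 16 → Q
  i=13: T-L =  8 → I
  i=14: I-S = 16 → Q
  i=15: H-L = 22 → W
  i=16: W-T =  3 → D
  i=17: P-V = 20 → U
  i=18: M-I =  4 → E
  i=19: Q-T = 23 → X
  i=20: Q-A = 16 → Q
  i=21: D-V =  8 → I
  i=22: X-H = 16 → Q
  i=23: J-N = 22 → W
  i=24: G-D =  3 → D
  i=25: Z-F = 20 → U
  i=26: R-N =  4 → E
  i=27: V-Y = 23 → X
  i=28: I-S = 16 → Q
  i=29: A-S =  8 → I
  i=30: A-K = 16 → Q
  i=31: W-A = 22 → W
  i=32: K-H =  3 → D
  i=33: V-B = 20 → U
  i=34: P-L =  4 → E
  i=35: Y-B = 23 → X
  i=36: K-U = 16 → Q
  i=37: M-E =  8 → I
  shifts repeat with period 8: DUEXQIQW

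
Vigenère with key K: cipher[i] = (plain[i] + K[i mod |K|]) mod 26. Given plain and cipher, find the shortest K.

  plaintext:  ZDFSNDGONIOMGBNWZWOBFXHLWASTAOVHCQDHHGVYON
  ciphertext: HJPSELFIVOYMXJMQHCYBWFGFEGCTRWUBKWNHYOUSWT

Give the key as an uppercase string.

IGKARIZU

  i= 0: H-Z =  8 → I
  i= 1: J-D =  6 → G
  i= 2: P-F = 10 → K
  i= 3: S-S =  0 → A
  i= 4: E-N = 17 → R
  i= 5: L-D =  8 → I
  i= 6: F-G = 25 → Z
  i= 7: I-O = 20 → U
  i= 8: V-N =  8 → I
  i= 9: O-I =  6 → G
  i=10: Y-O = 10 → K
  i=11: M-M =  0 → A
  i=12: X-G = 17 → R
  i=13: J-B =  8 → I
  i=14: M-N = 25 → Z
  i=15: Q-W = 20 → U
  i=16: H-Z =  8 → I
  i=17: C-W =  6 → G
  i=18: Y-O = 10 → K
  i=19: B-B =  0 → A
  i=20: W-F = 17 → R
  i=21: F-X =  8 → I
  i=22: G-H = 25 → Z
  i=23: F-L = 20 → U
  i=24: E-W =  8 → I
  i=25: G-A =  6 → G
  i=26: C-S = 10 → K
  i=27: T-T =  0 → A
  i=28: R-A = 17 → R
  i=29: W-O =  8 → I
  i=30: U-V = 25 → Z
  i=31: B-H = 20 → U
  i=32: K-C =  8 → I
  i=33: W-Q =  6 → G
  i=34: N-D = 10 → K
  i=35: H-H =  0 → A
  i=36: Y-H = 17 → R
  i=37: O-G =  8 → I
  i=38: U-V = 25 → Z
  i=39: S-Y = 20 → U
  i=40: W-O =  8 → I
  i=41: T-N =  6 → G
  shifts repeat with period 8: IGKARIZU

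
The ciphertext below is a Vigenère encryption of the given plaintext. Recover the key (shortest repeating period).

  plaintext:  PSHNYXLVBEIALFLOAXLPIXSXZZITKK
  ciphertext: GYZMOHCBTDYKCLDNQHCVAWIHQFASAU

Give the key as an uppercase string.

  i= 0: G-P = 17 → R
  i= 1: Y-S =  6 → G
  i= 2: Z-H = 18 → S
  i= 3: M-N = 25 → Z
  i= 4: O-Y = 16 → Q
  i= 5: H-X = 10 → K
  i= 6: C-L = 17 → R
  i= 7: B-V =  6 → G
  i= 8: T-B = 18 → S
  i= 9: D-E = 25 → Z
  i=10: Y-I = 16 → Q
  i=11: K-A = 10 → K
  i=12: C-L = 17 → R
  i=13: L-F =  6 → G
  i=14: D-L = 18 → S
  i=15: N-O = 25 → Z
  i=16: Q-A = 16 → Q
  i=17: H-X = 10 → K
  i=18: C-L = 17 → R
  i=19: V-P =  6 → G
  i=20: A-I = 18 → S
  i=21: W-X = 25 → Z
  i=22: I-S = 16 → Q
  i=23: H-X = 10 → K
  i=24: Q-Z = 17 → R
  i=25: F-Z =  6 → G
  i=26: A-I = 18 → S
  i=27: S-T = 25 → Z
  i=28: A-K = 16 → Q
  i=29: U-K = 10 → K
  shifts repeat with period 6: RGSZQK

RGSZQK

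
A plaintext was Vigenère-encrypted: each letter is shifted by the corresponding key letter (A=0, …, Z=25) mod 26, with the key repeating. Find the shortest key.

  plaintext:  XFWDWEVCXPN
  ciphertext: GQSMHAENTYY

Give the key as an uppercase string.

JLW

  i= 0: G-X =  9 → J
  i= 1: Q-F = 11 → L
  i= 2: S-W = 22 → W
  i= 3: M-D =  9 → J
  i= 4: H-W = 11 → L
  i= 5: A-E = 22 → W
  i= 6: E-V =  9 → J
  i= 7: N-C = 11 → L
  i= 8: T-X = 22 → W
  i= 9: Y-P =  9 → J
  i=10: Y-N = 11 → L
  shifts repeat with period 3: JLW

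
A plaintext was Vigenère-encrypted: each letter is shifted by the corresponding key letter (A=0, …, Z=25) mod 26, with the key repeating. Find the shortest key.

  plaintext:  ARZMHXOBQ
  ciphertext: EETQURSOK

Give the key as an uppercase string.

ENU

  i= 0: E-A =  4 → E
  i= 1: E-R = 13 → N
  i= 2: T-Z = 20 → U
  i= 3: Q-M =  4 → E
  i= 4: U-H = 13 → N
  i= 5: R-X = 20 → U
  i= 6: S-O =  4 → E
  i= 7: O-B = 13 → N
  i= 8: K-Q = 20 → U
  shifts repeat with period 3: ENU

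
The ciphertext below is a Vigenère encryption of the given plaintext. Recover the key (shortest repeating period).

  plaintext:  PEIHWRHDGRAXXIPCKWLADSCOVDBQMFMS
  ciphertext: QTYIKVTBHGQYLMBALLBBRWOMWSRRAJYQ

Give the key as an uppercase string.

  i= 0: Q-P =  1 → B
  i= 1: T-E = 15 → P
  i= 2: Y-I = 16 → Q
  i= 3: I-H =  1 → B
  i= 4: K-W = 14 → O
  i= 5: V-R =  4 → E
  i= 6: T-H = 12 → M
  i= 7: B-D = 24 → Y
  i= 8: H-G =  1 → B
  i= 9: G-R = 15 → P
  i=10: Q-A = 16 → Q
  i=11: Y-X =  1 → B
  i=12: L-X = 14 → O
  i=13: M-I =  4 → E
  i=14: B-P = 12 → M
  i=15: A-C = 24 → Y
  i=16: L-K =  1 → B
  i=17: L-W = 15 → P
  i=18: B-L = 16 → Q
  i=19: B-A =  1 → B
  i=20: R-D = 14 → O
  i=21: W-S =  4 → E
  i=22: O-C = 12 → M
  i=23: M-O = 24 → Y
  i=24: W-V =  1 → B
  i=25: S-D = 15 → P
  i=26: R-B = 16 → Q
  i=27: R-Q =  1 → B
  i=28: A-M = 14 → O
  i=29: J-F =  4 → E
  i=30: Y-M = 12 → M
  i=31: Q-S = 24 → Y
  shifts repeat with period 8: BPQBOEMY

BPQBOEMY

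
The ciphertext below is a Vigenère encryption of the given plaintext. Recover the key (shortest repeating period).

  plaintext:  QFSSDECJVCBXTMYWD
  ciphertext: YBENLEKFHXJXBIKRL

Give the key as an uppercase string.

  i= 0: Y-Q =  8 → I
  i= 1: B-F = 22 → W
  i= 2: E-S = 12 → M
  i= 3: N-S = 21 → V
  i= 4: L-D =  8 → I
  i= 5: E-E =  0 → A
  i= 6: K-C =  8 → I
  i= 7: F-J = 22 → W
  i= 8: H-V = 12 → M
  i= 9: X-C = 21 → V
  i=10: J-B =  8 → I
  i=11: X-X =  0 → A
  i=12: B-T =  8 → I
  i=13: I-M = 22 → W
  i=14: K-Y = 12 → M
  i=15: R-W = 21 → V
  i=16: L-D =  8 → I
  shifts repeat with period 6: IWMVIA

IWMVIA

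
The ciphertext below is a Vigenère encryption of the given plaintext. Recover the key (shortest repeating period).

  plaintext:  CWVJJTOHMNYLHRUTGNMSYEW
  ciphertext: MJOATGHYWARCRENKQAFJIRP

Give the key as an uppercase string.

  i= 0: M-C = 10 → K
  i= 1: J-W = 13 → N
  i= 2: O-V = 19 → T
  i= 3: A-J = 17 → R
  i= 4: T-J = 10 → K
  i= 5: G-T = 13 → N
  i= 6: H-O = 19 → T
  i= 7: Y-H = 17 → R
  i= 8: W-M = 10 → K
  i= 9: A-N = 13 → N
  i=10: R-Y = 19 → T
  i=11: C-L = 17 → R
  i=12: R-H = 10 → K
  i=13: E-R = 13 → N
  i=14: N-U = 19 → T
  i=15: K-T = 17 → R
  i=16: Q-G = 10 → K
  i=17: A-N = 13 → N
  i=18: F-M = 19 → T
  i=19: J-S = 17 → R
  i=20: I-Y = 10 → K
  i=21: R-E = 13 → N
  i=22: P-W = 19 → T
  shifts repeat with period 4: KNTR

KNTR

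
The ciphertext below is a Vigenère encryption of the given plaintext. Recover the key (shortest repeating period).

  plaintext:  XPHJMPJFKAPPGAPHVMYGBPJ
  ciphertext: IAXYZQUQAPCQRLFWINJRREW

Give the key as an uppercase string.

LLQPNB

  i= 0: I-X = 11 → L
  i= 1: A-P = 11 → L
  i= 2: X-H = 16 → Q
  i= 3: Y-J = 15 → P
  i= 4: Z-M = 13 → N
  i= 5: Q-P =  1 → B
  i= 6: U-J = 11 → L
  i= 7: Q-F = 11 → L
  i= 8: A-K = 16 → Q
  i= 9: P-A = 15 → P
  i=10: C-P = 13 → N
  i=11: Q-P =  1 → B
  i=12: R-G = 11 → L
  i=13: L-A = 11 → L
  i=14: F-P = 16 → Q
  i=15: W-H = 15 → P
  i=16: I-V = 13 → N
  i=17: N-M =  1 → B
  i=18: J-Y = 11 → L
  i=19: R-G = 11 → L
  i=20: R-B = 16 → Q
  i=21: E-P = 15 → P
  i=22: W-J = 13 → N
  shifts repeat with period 6: LLQPNB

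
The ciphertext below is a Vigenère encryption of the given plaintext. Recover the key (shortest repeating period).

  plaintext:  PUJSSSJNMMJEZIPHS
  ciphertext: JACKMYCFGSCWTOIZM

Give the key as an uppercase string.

UGTS

  i= 0: J-P = 20 → U
  i= 1: A-U =  6 → G
  i= 2: C-J = 19 → T
  i= 3: K-S = 18 → S
  i= 4: M-S = 20 → U
  i= 5: Y-S =  6 → G
  i= 6: C-J = 19 → T
  i= 7: F-N = 18 → S
  i= 8: G-M = 20 → U
  i= 9: S-M =  6 → G
  i=10: C-J = 19 → T
  i=11: W-E = 18 → S
  i=12: T-Z = 20 → U
  i=13: O-I =  6 → G
  i=14: I-P = 19 → T
  i=15: Z-H = 18 → S
  i=16: M-S = 20 → U
  shifts repeat with period 4: UGTS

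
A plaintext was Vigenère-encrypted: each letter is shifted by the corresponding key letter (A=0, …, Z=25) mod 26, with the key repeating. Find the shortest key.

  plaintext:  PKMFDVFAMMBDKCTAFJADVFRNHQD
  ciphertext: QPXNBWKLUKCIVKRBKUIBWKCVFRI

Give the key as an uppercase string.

  i= 0: Q-P =  1 → B
  i= 1: P-K =  5 → F
  i= 2: X-M = 11 → L
  i= 3: N-F =  8 → I
  i= 4: B-D = 24 → Y
  i= 5: W-V =  1 → B
  i= 6: K-F =  5 → F
  i= 7: L-A = 11 → L
  i= 8: U-M =  8 → I
  i= 9: K-M = 24 → Y
  i=10: C-B =  1 → B
  i=11: I-D =  5 → F
  i=12: V-K = 11 → L
  i=13: K-C =  8 → I
  i=14: R-T = 24 → Y
  i=15: B-A =  1 → B
  i=16: K-F =  5 → F
  i=17: U-J = 11 → L
  i=18: I-A =  8 → I
  i=19: B-D = 24 → Y
  i=20: W-V =  1 → B
  i=21: K-F =  5 → F
  i=22: C-R = 11 → L
  i=23: V-N =  8 → I
  i=24: F-H = 24 → Y
  i=25: R-Q =  1 → B
  i=26: I-D =  5 → F
  shifts repeat with period 5: BFLIY

BFLIY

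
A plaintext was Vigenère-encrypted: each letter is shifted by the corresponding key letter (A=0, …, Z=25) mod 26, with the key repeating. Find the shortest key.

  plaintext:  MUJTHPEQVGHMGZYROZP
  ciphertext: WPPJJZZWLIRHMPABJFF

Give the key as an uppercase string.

KVGQC

  i= 0: W-M = 10 → K
  i= 1: P-U = 21 → V
  i= 2: P-J =  6 → G
  i= 3: J-T = 16 → Q
  i= 4: J-H =  2 → C
  i= 5: Z-P = 10 → K
  i= 6: Z-E = 21 → V
  i= 7: W-Q =  6 → G
  i= 8: L-V = 16 → Q
  i= 9: I-G =  2 → C
  i=10: R-H = 10 → K
  i=11: H-M = 21 → V
  i=12: M-G =  6 → G
  i=13: P-Z = 16 → Q
  i=14: A-Y =  2 → C
  i=15: B-R = 10 → K
  i=16: J-O = 21 → V
  i=17: F-Z =  6 → G
  i=18: F-P = 16 → Q
  shifts repeat with period 5: KVGQC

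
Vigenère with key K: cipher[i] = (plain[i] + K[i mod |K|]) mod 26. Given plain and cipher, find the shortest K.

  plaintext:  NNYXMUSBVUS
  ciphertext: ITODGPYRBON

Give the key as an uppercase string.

  i= 0: I-N = 21 → V
  i= 1: T-N =  6 → G
  i= 2: O-Y = 16 → Q
  i= 3: D-X =  6 → G
  i= 4: G-M = 20 → U
  i= 5: P-U = 21 → V
  i= 6: Y-S =  6 → G
  i= 7: R-B = 16 → Q
  i= 8: B-V =  6 → G
  i= 9: O-U = 20 → U
  i=10: N-S = 21 → V
  shifts repeat with period 5: VGQGU

VGQGU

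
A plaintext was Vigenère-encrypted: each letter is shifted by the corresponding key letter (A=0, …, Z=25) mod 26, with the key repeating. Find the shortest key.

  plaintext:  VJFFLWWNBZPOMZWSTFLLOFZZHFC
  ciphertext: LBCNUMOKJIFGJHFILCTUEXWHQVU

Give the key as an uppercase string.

  i= 0: L-V = 16 → Q
  i= 1: B-J = 18 → S
  i= 2: C-F = 23 → X
  i= 3: N-F =  8 → I
  i= 4: U-L =  9 → J
  i= 5: M-W = 16 → Q
  i= 6: O-W = 18 → S
  i= 7: K-N = 23 → X
  i= 8: J-B =  8 → I
  i= 9: I-Z =  9 → J
  i=10: F-P = 16 → Q
  i=11: G-O = 18 → S
  i=12: J-M = 23 → X
  i=13: H-Z =  8 → I
  i=14: F-W =  9 → J
  i=15: I-S = 16 → Q
  i=16: L-T = 18 → S
  i=17: C-F = 23 → X
  i=18: T-L =  8 → I
  i=19: U-L =  9 → J
  i=20: E-O = 16 → Q
  i=21: X-F = 18 → S
  i=22: W-Z = 23 → X
  i=23: H-Z =  8 → I
  i=24: Q-H =  9 → J
  i=25: V-F = 16 → Q
  i=26: U-C = 18 → S
  shifts repeat with period 5: QSXIJ

QSXIJ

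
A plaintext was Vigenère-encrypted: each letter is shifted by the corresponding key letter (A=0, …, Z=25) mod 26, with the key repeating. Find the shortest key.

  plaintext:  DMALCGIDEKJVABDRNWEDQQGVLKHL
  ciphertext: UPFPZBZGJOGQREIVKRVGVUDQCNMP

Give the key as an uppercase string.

RDFEXV

  i= 0: U-D = 17 → R
  i= 1: P-M =  3 → D
  i= 2: F-A =  5 → F
  i= 3: P-L =  4 → E
  i= 4: Z-C = 23 → X
  i= 5: B-G = 21 → V
  i= 6: Z-I = 17 → R
  i= 7: G-D =  3 → D
  i= 8: J-E =  5 → F
  i= 9: O-K =  4 → E
  i=10: G-J = 23 → X
  i=11: Q-V = 21 → V
  i=12: R-A = 17 → R
  i=13: E-B =  3 → D
  i=14: I-D =  5 → F
  i=15: V-R =  4 → E
  i=16: K-N = 23 → X
  i=17: R-W = 21 → V
  i=18: V-E = 17 → R
  i=19: G-D =  3 → D
  i=20: V-Q =  5 → F
  i=21: U-Q =  4 → E
  i=22: D-G = 23 → X
  i=23: Q-V = 21 → V
  i=24: C-L = 17 → R
  i=25: N-K =  3 → D
  i=26: M-H =  5 → F
  i=27: P-L =  4 → E
  shifts repeat with period 6: RDFEXV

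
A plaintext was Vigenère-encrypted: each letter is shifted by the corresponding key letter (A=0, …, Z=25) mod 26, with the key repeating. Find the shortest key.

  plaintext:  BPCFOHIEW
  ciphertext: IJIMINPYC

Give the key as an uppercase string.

  i= 0: I-B =  7 → H
  i= 1: J-P = 20 → U
  i= 2: I-C =  6 → G
  i= 3: M-F =  7 → H
  i= 4: I-O = 20 → U
  i= 5: N-H =  6 → G
  i= 6: P-I =  7 → H
  i= 7: Y-E = 20 → U
  i= 8: C-W =  6 → G
  shifts repeat with period 3: HUG

HUG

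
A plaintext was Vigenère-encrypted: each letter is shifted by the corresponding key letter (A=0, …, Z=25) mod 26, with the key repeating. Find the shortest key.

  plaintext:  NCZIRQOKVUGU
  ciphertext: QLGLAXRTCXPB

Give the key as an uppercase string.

DJH

  i= 0: Q-N =  3 → D
  i= 1: L-C =  9 → J
  i= 2: G-Z =  7 → H
  i= 3: L-I =  3 → D
  i= 4: A-R =  9 → J
  i= 5: X-Q =  7 → H
  i= 6: R-O =  3 → D
  i= 7: T-K =  9 → J
  i= 8: C-V =  7 → H
  i= 9: X-U =  3 → D
  i=10: P-G =  9 → J
  i=11: B-U =  7 → H
  shifts repeat with period 3: DJH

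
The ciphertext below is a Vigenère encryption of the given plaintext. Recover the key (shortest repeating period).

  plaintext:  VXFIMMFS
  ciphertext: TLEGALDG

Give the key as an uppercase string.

YOZ

  i= 0: T-V = 24 → Y
  i= 1: L-X = 14 → O
  i= 2: E-F = 25 → Z
  i= 3: G-I = 24 → Y
  i= 4: A-M = 14 → O
  i= 5: L-M = 25 → Z
  i= 6: D-F = 24 → Y
  i= 7: G-S = 14 → O
  shifts repeat with period 3: YOZ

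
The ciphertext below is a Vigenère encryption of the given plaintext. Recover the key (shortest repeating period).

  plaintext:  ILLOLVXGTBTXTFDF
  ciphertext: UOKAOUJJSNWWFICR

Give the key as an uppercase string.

  i= 0: U-I = 12 → M
  i= 1: O-L =  3 → D
  i= 2: K-L = 25 → Z
  i= 3: A-O = 12 → M
  i= 4: O-L =  3 → D
  i= 5: U-V = 25 → Z
  i= 6: J-X = 12 → M
  i= 7: J-G =  3 → D
  i= 8: S-T = 25 → Z
  i= 9: N-B = 12 → M
  i=10: W-T =  3 → D
  i=11: W-X = 25 → Z
  i=12: F-T = 12 → M
  i=13: I-F =  3 → D
  i=14: C-D = 25 → Z
  i=15: R-F = 12 → M
  shifts repeat with period 3: MDZ

MDZ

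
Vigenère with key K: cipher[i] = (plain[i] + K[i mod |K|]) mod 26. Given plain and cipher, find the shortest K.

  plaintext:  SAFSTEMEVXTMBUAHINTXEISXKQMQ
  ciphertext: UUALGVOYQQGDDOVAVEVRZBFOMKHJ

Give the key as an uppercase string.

  i= 0: U-S =  2 → C
  i= 1: U-A = 20 → U
  i= 2: A-F = 21 → V
  i= 3: L-S = 19 → T
  i= 4: G-T = 13 → N
  i= 5: V-E = 17 → R
  i= 6: O-M =  2 → C
  i= 7: Y-E = 20 → U
  i= 8: Q-V = 21 → V
  i= 9: Q-X = 19 → T
  i=10: G-T = 13 → N
  i=11: D-M = 17 → R
  i=12: D-B =  2 → C
  i=13: O-U = 20 → U
  i=14: V-A = 21 → V
  i=15: A-H = 19 → T
  i=16: V-I = 13 → N
  i=17: E-N = 17 → R
  i=18: V-T =  2 → C
  i=19: R-X = 20 → U
  i=20: Z-E = 21 → V
  i=21: B-I = 19 → T
  i=22: F-S = 13 → N
  i=23: O-X = 17 → R
  i=24: M-K =  2 → C
  i=25: K-Q = 20 → U
  i=26: H-M = 21 → V
  i=27: J-Q = 19 → T
  shifts repeat with period 6: CUVTNR

CUVTNR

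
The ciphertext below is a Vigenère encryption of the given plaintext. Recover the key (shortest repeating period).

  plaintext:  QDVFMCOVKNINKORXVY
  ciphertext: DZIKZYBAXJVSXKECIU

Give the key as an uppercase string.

NWNF

  i= 0: D-Q = 13 → N
  i= 1: Z-D = 22 → W
  i= 2: I-V = 13 → N
  i= 3: K-F =  5 → F
  i= 4: Z-M = 13 → N
  i= 5: Y-C = 22 → W
  i= 6: B-O = 13 → N
  i= 7: A-V =  5 → F
  i= 8: X-K = 13 → N
  i= 9: J-N = 22 → W
  i=10: V-I = 13 → N
  i=11: S-N =  5 → F
  i=12: X-K = 13 → N
  i=13: K-O = 22 → W
  i=14: E-R = 13 → N
  i=15: C-X =  5 → F
  i=16: I-V = 13 → N
  i=17: U-Y = 22 → W
  shifts repeat with period 4: NWNF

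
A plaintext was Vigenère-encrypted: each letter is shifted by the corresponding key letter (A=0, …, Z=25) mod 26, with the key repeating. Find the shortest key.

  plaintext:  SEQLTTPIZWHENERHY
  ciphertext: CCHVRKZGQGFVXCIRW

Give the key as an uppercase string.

KYR

  i= 0: C-S = 10 → K
  i= 1: C-E = 24 → Y
  i= 2: H-Q = 17 → R
  i= 3: V-L = 10 → K
  i= 4: R-T = 24 → Y
  i= 5: K-T = 17 → R
  i= 6: Z-P = 10 → K
  i= 7: G-I = 24 → Y
  i= 8: Q-Z = 17 → R
  i= 9: G-W = 10 → K
  i=10: F-H = 24 → Y
  i=11: V-E = 17 → R
  i=12: X-N = 10 → K
  i=13: C-E = 24 → Y
  i=14: I-R = 17 → R
  i=15: R-H = 10 → K
  i=16: W-Y = 24 → Y
  shifts repeat with period 3: KYR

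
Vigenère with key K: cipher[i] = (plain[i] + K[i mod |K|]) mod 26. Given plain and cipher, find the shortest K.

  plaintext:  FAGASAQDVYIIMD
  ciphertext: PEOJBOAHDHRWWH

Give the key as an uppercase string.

  i= 0: P-F = 10 → K
  i= 1: E-A =  4 → E
  i= 2: O-G =  8 → I
  i= 3: J-A =  9 → J
  i= 4: B-S =  9 → J
  i= 5: O-A = 14 → O
  i= 6: A-Q = 10 → K
  i= 7: H-D =  4 → E
  i= 8: D-V =  8 → I
  i= 9: H-Y =  9 → J
  i=10: R-I =  9 → J
  i=11: W-I = 14 → O
  i=12: W-M = 10 → K
  i=13: H-D =  4 → E
  shifts repeat with period 6: KEIJJO

KEIJJO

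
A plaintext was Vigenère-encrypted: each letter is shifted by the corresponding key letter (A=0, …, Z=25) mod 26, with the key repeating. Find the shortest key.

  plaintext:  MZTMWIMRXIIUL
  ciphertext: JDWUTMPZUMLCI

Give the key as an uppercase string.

  i= 0: J-M = 23 → X
  i= 1: D-Z =  4 → E
  i= 2: W-T =  3 → D
  i= 3: U-M =  8 → I
  i= 4: T-W = 23 → X
  i= 5: M-I =  4 → E
  i= 6: P-M =  3 → D
  i= 7: Z-R =  8 → I
  i= 8: U-X = 23 → X
  i= 9: M-I =  4 → E
  i=10: L-I =  3 → D
  i=11: C-U =  8 → I
  i=12: I-L = 23 → X
  shifts repeat with period 4: XEDI

XEDI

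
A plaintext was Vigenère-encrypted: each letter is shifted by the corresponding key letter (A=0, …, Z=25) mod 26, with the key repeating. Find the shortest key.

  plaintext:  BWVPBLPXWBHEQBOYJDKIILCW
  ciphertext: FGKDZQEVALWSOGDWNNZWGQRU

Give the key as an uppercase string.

  i= 0: F-B =  4 → E
  i= 1: G-W = 10 → K
  i= 2: K-V = 15 → P
  i= 3: D-P = 14 → O
  i= 4: Z-B = 24 → Y
  i= 5: Q-L =  5 → F
  i= 6: E-P = 15 → P
  i= 7: V-X = 24 → Y
  i= 8: A-W =  4 → E
  i= 9: L-B = 10 → K
  i=10: W-H = 15 → P
  i=11: S-E = 14 → O
  i=12: O-Q = 24 → Y
  i=13: G-B =  5 → F
  i=14: D-O = 15 → P
  i=15: W-Y = 24 → Y
  i=16: N-J =  4 → E
  i=17: N-D = 10 → K
  i=18: Z-K = 15 → P
  i=19: W-I = 14 → O
  i=20: G-I = 24 → Y
  i=21: Q-L =  5 → F
  i=22: R-C = 15 → P
  i=23: U-W = 24 → Y
  shifts repeat with period 8: EKPOYFPY

EKPOYFPY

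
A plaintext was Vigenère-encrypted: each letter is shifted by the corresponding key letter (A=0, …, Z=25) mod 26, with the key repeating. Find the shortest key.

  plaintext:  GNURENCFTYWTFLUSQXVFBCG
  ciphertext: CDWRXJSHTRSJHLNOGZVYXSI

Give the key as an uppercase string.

WQCAT

  i= 0: C-G = 22 → W
  i= 1: D-N = 16 → Q
  i= 2: W-U =  2 → C
  i= 3: R-R =  0 → A
  i= 4: X-E = 19 → T
  i= 5: J-N = 22 → W
  i= 6: S-C = 16 → Q
  i= 7: H-F =  2 → C
  i= 8: T-T =  0 → A
  i= 9: R-Y = 19 → T
  i=10: S-W = 22 → W
  i=11: J-T = 16 → Q
  i=12: H-F =  2 → C
  i=13: L-L =  0 → A
  i=14: N-U = 19 → T
  i=15: O-S = 22 → W
  i=16: G-Q = 16 → Q
  i=17: Z-X =  2 → C
  i=18: V-V =  0 → A
  i=19: Y-F = 19 → T
  i=20: X-B = 22 → W
  i=21: S-C = 16 → Q
  i=22: I-G =  2 → C
  shifts repeat with period 5: WQCAT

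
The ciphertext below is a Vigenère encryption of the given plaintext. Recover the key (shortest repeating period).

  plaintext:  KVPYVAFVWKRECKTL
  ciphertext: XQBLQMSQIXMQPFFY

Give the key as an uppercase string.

NVM

  i= 0: X-K = 13 → N
  i= 1: Q-V = 21 → V
  i= 2: B-P = 12 → M
  i= 3: L-Y = 13 → N
  i= 4: Q-V = 21 → V
  i= 5: M-A = 12 → M
  i= 6: S-F = 13 → N
  i= 7: Q-V = 21 → V
  i= 8: I-W = 12 → M
  i= 9: X-K = 13 → N
  i=10: M-R = 21 → V
  i=11: Q-E = 12 → M
  i=12: P-C = 13 → N
  i=13: F-K = 21 → V
  i=14: F-T = 12 → M
  i=15: Y-L = 13 → N
  shifts repeat with period 3: NVM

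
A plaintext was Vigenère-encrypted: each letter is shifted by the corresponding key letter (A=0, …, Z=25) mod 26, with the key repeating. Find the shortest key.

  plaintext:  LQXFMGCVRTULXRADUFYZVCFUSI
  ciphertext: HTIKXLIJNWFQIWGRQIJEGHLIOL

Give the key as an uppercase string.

WDLFLFGO

  i= 0: H-L = 22 → W
  i= 1: T-Q =  3 → D
  i= 2: I-X = 11 → L
  i= 3: K-F =  5 → F
  i= 4: X-M = 11 → L
  i= 5: L-G =  5 → F
  i= 6: I-C =  6 → G
  i= 7: J-V = 14 → O
  i= 8: N-R = 22 → W
  i= 9: W-T =  3 → D
  i=10: F-U = 11 → L
  i=11: Q-L =  5 → F
  i=12: I-X = 11 → L
  i=13: W-R =  5 → F
  i=14: G-A =  6 → G
  i=15: R-D = 14 → O
  i=16: Q-U = 22 → W
  i=17: I-F =  3 → D
  i=18: J-Y = 11 → L
  i=19: E-Z =  5 → F
  i=20: G-V = 11 → L
  i=21: H-C =  5 → F
  i=22: L-F =  6 → G
  i=23: I-U = 14 → O
  i=24: O-S = 22 → W
  i=25: L-I =  3 → D
  shifts repeat with period 8: WDLFLFGO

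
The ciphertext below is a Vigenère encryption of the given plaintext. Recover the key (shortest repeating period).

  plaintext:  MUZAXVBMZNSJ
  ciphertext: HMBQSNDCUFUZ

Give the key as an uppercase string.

VSCQ

  i= 0: H-M = 21 → V
  i= 1: M-U = 18 → S
  i= 2: B-Z =  2 → C
  i= 3: Q-A = 16 → Q
  i= 4: S-X = 21 → V
  i= 5: N-V = 18 → S
  i= 6: D-B =  2 → C
  i= 7: C-M = 16 → Q
  i= 8: U-Z = 21 → V
  i= 9: F-N = 18 → S
  i=10: U-S =  2 → C
  i=11: Z-J = 16 → Q
  shifts repeat with period 4: VSCQ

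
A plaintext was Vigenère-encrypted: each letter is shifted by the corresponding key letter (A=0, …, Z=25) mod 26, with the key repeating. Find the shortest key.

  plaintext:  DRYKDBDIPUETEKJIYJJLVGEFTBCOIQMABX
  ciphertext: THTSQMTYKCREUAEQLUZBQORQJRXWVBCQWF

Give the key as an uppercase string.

QQVINL

  i= 0: T-D = 16 → Q
  i= 1: H-R = 16 → Q
  i= 2: T-Y = 21 → V
  i= 3: S-K =  8 → I
  i= 4: Q-D = 13 → N
  i= 5: M-B = 11 → L
  i= 6: T-D = 16 → Q
  i= 7: Y-I = 16 → Q
  i= 8: K-P = 21 → V
  i= 9: C-U =  8 → I
  i=10: R-E = 13 → N
  i=11: E-T = 11 → L
  i=12: U-E = 16 → Q
  i=13: A-K = 16 → Q
  i=14: E-J = 21 → V
  i=15: Q-I =  8 → I
  i=16: L-Y = 13 → N
  i=17: U-J = 11 → L
  i=18: Z-J = 16 → Q
  i=19: B-L = 16 → Q
  i=20: Q-V = 21 → V
  i=21: O-G =  8 → I
  i=22: R-E = 13 → N
  i=23: Q-F = 11 → L
  i=24: J-T = 16 → Q
  i=25: R-B = 16 → Q
  i=26: X-C = 21 → V
  i=27: W-O =  8 → I
  i=28: V-I = 13 → N
  i=29: B-Q = 11 → L
  i=30: C-M = 16 → Q
  i=31: Q-A = 16 → Q
  i=32: W-B = 21 → V
  i=33: F-X =  8 → I
  shifts repeat with period 6: QQVINL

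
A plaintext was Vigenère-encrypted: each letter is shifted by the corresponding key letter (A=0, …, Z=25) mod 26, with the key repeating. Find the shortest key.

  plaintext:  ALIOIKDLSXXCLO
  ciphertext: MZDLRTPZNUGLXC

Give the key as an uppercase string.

  i= 0: M-A = 12 → M
  i= 1: Z-L = 14 → O
  i= 2: D-I = 21 → V
  i= 3: L-O = 23 → X
  i= 4: R-I =  9 → J
  i= 5: T-K =  9 → J
  i= 6: P-D = 12 → M
  i= 7: Z-L = 14 → O
  i= 8: N-S = 21 → V
  i= 9: U-X = 23 → X
  i=10: G-X =  9 → J
  i=11: L-C =  9 → J
  i=12: X-L = 12 → M
  i=13: C-O = 14 → O
  shifts repeat with period 6: MOVXJJ

MOVXJJ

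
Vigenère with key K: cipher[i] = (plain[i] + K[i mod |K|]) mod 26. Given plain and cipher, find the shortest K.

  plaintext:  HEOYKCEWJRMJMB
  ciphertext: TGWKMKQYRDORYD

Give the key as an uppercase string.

  i= 0: T-H = 12 → M
  i= 1: G-E =  2 → C
  i= 2: W-O =  8 → I
  i= 3: K-Y = 12 → M
  i= 4: M-K =  2 → C
  i= 5: K-C =  8 → I
  i= 6: Q-E = 12 → M
  i= 7: Y-W =  2 → C
  i= 8: R-J =  8 → I
  i= 9: D-R = 12 → M
  i=10: O-M =  2 → C
  i=11: R-J =  8 → I
  i=12: Y-M = 12 → M
  i=13: D-B =  2 → C
  shifts repeat with period 3: MCI

MCI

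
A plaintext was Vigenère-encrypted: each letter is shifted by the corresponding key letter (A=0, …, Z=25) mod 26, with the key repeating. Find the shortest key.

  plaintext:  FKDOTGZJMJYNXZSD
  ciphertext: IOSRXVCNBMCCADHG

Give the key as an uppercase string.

DEP

  i= 0: I-F =  3 → D
  i= 1: O-K =  4 → E
  i= 2: S-D = 15 → P
  i= 3: R-O =  3 → D
  i= 4: X-T =  4 → E
  i= 5: V-G = 15 → P
  i= 6: C-Z =  3 → D
  i= 7: N-J =  4 → E
  i= 8: B-M = 15 → P
  i= 9: M-J =  3 → D
  i=10: C-Y =  4 → E
  i=11: C-N = 15 → P
  i=12: A-X =  3 → D
  i=13: D-Z =  4 → E
  i=14: H-S = 15 → P
  i=15: G-D =  3 → D
  shifts repeat with period 3: DEP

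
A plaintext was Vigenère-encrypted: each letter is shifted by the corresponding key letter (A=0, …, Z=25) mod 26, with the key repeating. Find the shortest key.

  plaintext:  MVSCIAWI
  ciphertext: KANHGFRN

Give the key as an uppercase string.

  i= 0: K-M = 24 → Y
  i= 1: A-V =  5 → F
  i= 2: N-S = 21 → V
  i= 3: H-C =  5 → F
  i= 4: G-I = 24 → Y
  i= 5: F-A =  5 → F
  i= 6: R-W = 21 → V
  i= 7: N-I =  5 → F
  shifts repeat with period 4: YFVF

YFVF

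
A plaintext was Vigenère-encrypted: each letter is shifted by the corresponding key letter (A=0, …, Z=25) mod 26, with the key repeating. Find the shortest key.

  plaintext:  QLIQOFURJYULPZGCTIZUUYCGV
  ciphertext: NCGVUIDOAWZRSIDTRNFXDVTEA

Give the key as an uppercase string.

  i= 0: N-Q = 23 → X
  i= 1: C-L = 17 → R
  i= 2: G-I = 24 → Y
  i= 3: V-Q =  5 → F
  i= 4: U-O =  6 → G
  i= 5: I-F =  3 → D
  i= 6: D-U =  9 → J
  i= 7: O-R = 23 → X
  i= 8: A-J = 17 → R
  i= 9: W-Y = 24 → Y
  i=10: Z-U =  5 → F
  i=11: R-L =  6 → G
  i=12: S-P =  3 → D
  i=13: I-Z =  9 → J
  i=14: D-G = 23 → X
  i=15: T-C = 17 → R
  i=16: R-T = 24 → Y
  i=17: N-I =  5 → F
  i=18: F-Z =  6 → G
  i=19: X-U =  3 → D
  i=20: D-U =  9 → J
  i=21: V-Y = 23 → X
  i=22: T-C = 17 → R
  i=23: E-G = 24 → Y
  i=24: A-V =  5 → F
  shifts repeat with period 7: XRYFGDJ

XRYFGDJ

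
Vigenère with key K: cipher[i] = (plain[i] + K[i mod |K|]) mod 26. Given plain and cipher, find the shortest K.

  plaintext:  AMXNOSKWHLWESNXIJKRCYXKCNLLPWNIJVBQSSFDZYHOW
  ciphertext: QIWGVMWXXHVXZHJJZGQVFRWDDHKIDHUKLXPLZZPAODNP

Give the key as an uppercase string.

QWZTHUMB

  i= 0: Q-A = 16 → Q
  i= 1: I-M = 22 → W
  i= 2: W-X = 25 → Z
  i= 3: G-N = 19 → T
  i= 4: V-O =  7 → H
  i= 5: M-S = 20 → U
  i= 6: W-K = 12 → M
  i= 7: X-W =  1 → B
  i= 8: X-H = 16 → Q
  i= 9: H-L = 22 → W
  i=10: V-W = 25 → Z
  i=11: X-E = 19 → T
  i=12: Z-S =  7 → H
  i=13: H-N = 20 → U
  i=14: J-X = 12 → M
  i=15: J-I =  1 → B
  i=16: Z-J = 16 → Q
  i=17: G-K = 22 → W
  i=18: Q-R = 25 → Z
  i=19: V-C = 19 → T
  i=20: F-Y =  7 → H
  i=21: R-X = 20 → U
  i=22: W-K = 12 → M
  i=23: D-C =  1 → B
  i=24: D-N = 16 → Q
  i=25: H-L = 22 → W
  i=26: K-L = 25 → Z
  i=27: I-P = 19 → T
  i=28: D-W =  7 → H
  i=29: H-N = 20 → U
  i=30: U-I = 12 → M
  i=31: K-J =  1 → B
  i=32: L-V = 16 → Q
  i=33: X-B = 22 → W
  i=34: P-Q = 25 → Z
  i=35: L-S = 19 → T
  i=36: Z-S =  7 → H
  i=37: Z-F = 20 → U
  i=38: P-D = 12 → M
  i=39: A-Z =  1 → B
  i=40: O-Y = 16 → Q
  i=41: D-H = 22 → W
  i=42: N-O = 25 → Z
  i=43: P-W = 19 → T
  shifts repeat with period 8: QWZTHUMB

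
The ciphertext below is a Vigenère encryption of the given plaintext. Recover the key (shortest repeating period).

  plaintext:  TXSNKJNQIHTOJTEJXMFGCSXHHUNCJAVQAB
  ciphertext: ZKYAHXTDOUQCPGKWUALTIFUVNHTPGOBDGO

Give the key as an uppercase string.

  i= 0: Z-T =  6 → G
  i= 1: K-X = 13 → N
  i= 2: Y-S =  6 → G
  i= 3: A-N = 13 → N
  i= 4: H-K = 23 → X
  i= 5: X-J = 14 → O
  i= 6: T-N =  6 → G
  i= 7: D-Q = 13 → N
  i= 8: O-I =  6 → G
  i= 9: U-H = 13 → N
  i=10: Q-T = 23 → X
  i=11: C-O = 14 → O
  i=12: P-J =  6 → G
  i=13: G-T = 13 → N
  i=14: K-E =  6 → G
  i=15: W-J = 13 → N
  i=16: U-X = 23 → X
  i=17: A-M = 14 → O
  i=18: L-F =  6 → G
  i=19: T-G = 13 → N
  i=20: I-C =  6 → G
  i=21: F-S = 13 → N
  i=22: U-X = 23 → X
  i=23: V-H = 14 → O
  i=24: N-H =  6 → G
  i=25: H-U = 13 → N
  i=26: T-N =  6 → G
  i=27: P-C = 13 → N
  i=28: G-J = 23 → X
  i=29: O-A = 14 → O
  i=30: B-V =  6 → G
  i=31: D-Q = 13 → N
  i=32: G-A =  6 → G
  i=33: O-B = 13 → N
  shifts repeat with period 6: GNGNXO

GNGNXO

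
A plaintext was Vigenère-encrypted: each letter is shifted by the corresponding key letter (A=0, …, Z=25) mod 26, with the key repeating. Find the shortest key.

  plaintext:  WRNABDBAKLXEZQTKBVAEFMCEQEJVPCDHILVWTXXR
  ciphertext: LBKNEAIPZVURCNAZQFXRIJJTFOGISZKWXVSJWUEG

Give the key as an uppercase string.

  i= 0: L-W = 15 → P
  i= 1: B-R = 10 → K
  i= 2: K-N = 23 → X
  i= 3: N-A = 13 → N
  i= 4: E-B =  3 → D
  i= 5: A-D = 23 → X
  i= 6: I-B =  7 → H
  i= 7: P-A = 15 → P
  i= 8: Z-K = 15 → P
  i= 9: V-L = 10 → K
  i=10: U-X = 23 → X
  i=11: R-E = 13 → N
  i=12: C-Z =  3 → D
  i=13: N-Q = 23 → X
  i=14: A-T =  7 → H
  i=15: Z-K = 15 → P
  i=16: Q-B = 15 → P
  i=17: F-V = 10 → K
  i=18: X-A = 23 → X
  i=19: R-E = 13 → N
  i=20: I-F =  3 → D
  i=21: J-M = 23 → X
  i=22: J-C =  7 → H
  i=23: T-E = 15 → P
  i=24: F-Q = 15 → P
  i=25: O-E = 10 → K
  i=26: G-J = 23 → X
  i=27: I-V = 13 → N
  i=28: S-P =  3 → D
  i=29: Z-C = 23 → X
  i=30: K-D =  7 → H
  i=31: W-H = 15 → P
  i=32: X-I = 15 → P
  i=33: V-L = 10 → K
  i=34: S-V = 23 → X
  i=35: J-W = 13 → N
  i=36: W-T =  3 → D
  i=37: U-X = 23 → X
  i=38: E-X =  7 → H
  i=39: G-R = 15 → P
  shifts repeat with period 8: PKXNDXHP

PKXNDXHP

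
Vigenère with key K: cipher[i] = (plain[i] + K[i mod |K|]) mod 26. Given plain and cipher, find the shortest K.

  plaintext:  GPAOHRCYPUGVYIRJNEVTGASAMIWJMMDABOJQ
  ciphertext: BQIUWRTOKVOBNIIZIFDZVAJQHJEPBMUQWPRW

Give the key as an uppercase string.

  i= 0: B-G = 21 → V
  i= 1: Q-P =  1 → B
  i= 2: I-A =  8 → I
  i= 3: U-O =  6 → G
  i= 4: W-H = 15 → P
  i= 5: R-R =  0 → A
  i= 6: T-C = 17 → R
  i= 7: O-Y = 16 → Q
  i= 8: K-P = 21 → V
  i= 9: V-U =  1 → B
  i=10: O-G =  8 → I
  i=11: B-V =  6 → G
  i=12: N-Y = 15 → P
  i=13: I-I =  0 → A
  i=14: I-R = 17 → R
  i=15: Z-J = 16 → Q
  i=16: I-N = 21 → V
  i=17: F-E =  1 → B
  i=18: D-V =  8 → I
  i=19: Z-T =  6 → G
  i=20: V-G = 15 → P
  i=21: A-A =  0 → A
  i=22: J-S = 17 → R
  i=23: Q-A = 16 → Q
  i=24: H-M = 21 → V
  i=25: J-I =  1 → B
  i=26: E-W =  8 → I
  i=27: P-J =  6 → G
  i=28: B-M = 15 → P
  i=29: M-M =  0 → A
  i=30: U-D = 17 → R
  i=31: Q-A = 16 → Q
  i=32: W-B = 21 → V
  i=33: P-O =  1 → B
  i=34: R-J =  8 → I
  i=35: W-Q =  6 → G
  shifts repeat with period 8: VBIGPARQ

VBIGPARQ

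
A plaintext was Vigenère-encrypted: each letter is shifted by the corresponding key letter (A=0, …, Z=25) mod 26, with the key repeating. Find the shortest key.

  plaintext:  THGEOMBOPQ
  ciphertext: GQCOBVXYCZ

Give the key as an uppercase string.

  i= 0: G-T = 13 → N
  i= 1: Q-H =  9 → J
  i= 2: C-G = 22 → W
  i= 3: O-E = 10 → K
  i= 4: B-O = 13 → N
  i= 5: V-M =  9 → J
  i= 6: X-B = 22 → W
  i= 7: Y-O = 10 → K
  i= 8: C-P = 13 → N
  i= 9: Z-Q =  9 → J
  shifts repeat with period 4: NJWK

NJWK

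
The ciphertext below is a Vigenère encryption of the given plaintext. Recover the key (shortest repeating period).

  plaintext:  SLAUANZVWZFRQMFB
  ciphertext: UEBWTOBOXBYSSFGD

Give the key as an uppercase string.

CTB

  i= 0: U-S =  2 → C
  i= 1: E-L = 19 → T
  i= 2: B-A =  1 → B
  i= 3: W-U =  2 → C
  i= 4: T-A = 19 → T
  i= 5: O-N =  1 → B
  i= 6: B-Z =  2 → C
  i= 7: O-V = 19 → T
  i= 8: X-W =  1 → B
  i= 9: B-Z =  2 → C
  i=10: Y-F = 19 → T
  i=11: S-R =  1 → B
  i=12: S-Q =  2 → C
  i=13: F-M = 19 → T
  i=14: G-F =  1 → B
  i=15: D-B =  2 → C
  shifts repeat with period 3: CTB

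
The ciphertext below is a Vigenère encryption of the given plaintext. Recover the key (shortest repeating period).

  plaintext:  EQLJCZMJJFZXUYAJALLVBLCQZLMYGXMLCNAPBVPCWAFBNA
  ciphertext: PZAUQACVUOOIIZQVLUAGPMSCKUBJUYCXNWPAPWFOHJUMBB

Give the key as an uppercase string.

LJPLOBQM

  i= 0: P-E = 11 → L
  i= 1: Z-Q =  9 → J
  i= 2: A-L = 15 → P
  i= 3: U-J = 11 → L
  i= 4: Q-C = 14 → O
  i= 5: A-Z =  1 → B
  i= 6: C-M = 16 → Q
  i= 7: V-J = 12 → M
  i= 8: U-J = 11 → L
  i= 9: O-F =  9 → J
  i=10: O-Z = 15 → P
  i=11: I-X = 11 → L
  i=12: I-U = 14 → O
  i=13: Z-Y =  1 → B
  i=14: Q-A = 16 → Q
  i=15: V-J = 12 → M
  i=16: L-A = 11 → L
  i=17: U-L =  9 → J
  i=18: A-L = 15 → P
  i=19: G-V = 11 → L
  i=20: P-B = 14 → O
  i=21: M-L =  1 → B
  i=22: S-C = 16 → Q
  i=23: C-Q = 12 → M
  i=24: K-Z = 11 → L
  i=25: U-L =  9 → J
  i=26: B-M = 15 → P
  i=27: J-Y = 11 → L
  i=28: U-G = 14 → O
  i=29: Y-X =  1 → B
  i=30: C-M = 16 → Q
  i=31: X-L = 12 → M
  i=32: N-C = 11 → L
  i=33: W-N =  9 → J
  i=34: P-A = 15 → P
  i=35: A-P = 11 → L
  i=36: P-B = 14 → O
  i=37: W-V =  1 → B
  i=38: F-P = 16 → Q
  i=39: O-C = 12 → M
  i=40: H-W = 11 → L
  i=41: J-A =  9 → J
  i=42: U-F = 15 → P
  i=43: M-B = 11 → L
  i=44: B-N = 14 → O
  i=45: B-A =  1 → B
  shifts repeat with period 8: LJPLOBQM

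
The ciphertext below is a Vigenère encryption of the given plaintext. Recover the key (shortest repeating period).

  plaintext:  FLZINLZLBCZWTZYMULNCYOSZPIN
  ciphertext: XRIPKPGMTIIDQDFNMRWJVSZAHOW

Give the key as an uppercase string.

SGJHXEHB

  i= 0: X-F = 18 → S
  i= 1: R-L =  6 → G
  i= 2: I-Z =  9 → J
  i= 3: P-I =  7 → H
  i= 4: K-N = 23 → X
  i= 5: P-L =  4 → E
  i= 6: G-Z =  7 → H
  i= 7: M-L =  1 → B
  i= 8: T-B = 18 → S
  i= 9: I-C =  6 → G
  i=10: I-Z =  9 → J
  i=11: D-W =  7 → H
  i=12: Q-T = 23 → X
  i=13: D-Z =  4 → E
  i=14: F-Y =  7 → H
  i=15: N-M =  1 → B
  i=16: M-U = 18 → S
  i=17: R-L =  6 → G
  i=18: W-N =  9 → J
  i=19: J-C =  7 → H
  i=20: V-Y = 23 → X
  i=21: S-O =  4 → E
  i=22: Z-S =  7 → H
  i=23: A-Z =  1 → B
  i=24: H-P = 18 → S
  i=25: O-I =  6 → G
  i=26: W-N =  9 → J
  shifts repeat with period 8: SGJHXEHB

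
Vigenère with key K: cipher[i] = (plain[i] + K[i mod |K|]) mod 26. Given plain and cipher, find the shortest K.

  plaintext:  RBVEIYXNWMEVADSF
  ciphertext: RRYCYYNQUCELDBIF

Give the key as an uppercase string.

AQDYQ

  i= 0: R-R =  0 → A
  i= 1: R-B = 16 → Q
  i= 2: Y-V =  3 → D
  i= 3: C-E = 24 → Y
  i= 4: Y-I = 16 → Q
  i= 5: Y-Y =  0 → A
  i= 6: N-X = 16 → Q
  i= 7: Q-N =  3 → D
  i= 8: U-W = 24 → Y
  i= 9: C-M = 16 → Q
  i=10: E-E =  0 → A
  i=11: L-V = 16 → Q
  i=12: D-A =  3 → D
  i=13: B-D = 24 → Y
  i=14: I-S = 16 → Q
  i=15: F-F =  0 → A
  shifts repeat with period 5: AQDYQ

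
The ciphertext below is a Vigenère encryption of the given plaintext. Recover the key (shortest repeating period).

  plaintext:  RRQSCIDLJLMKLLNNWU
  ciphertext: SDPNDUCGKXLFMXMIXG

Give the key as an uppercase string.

  i= 0: S-R =  1 → B
  i= 1: D-R = 12 → M
  i= 2: P-Q = 25 → Z
  i= 3: N-S = 21 → V
  i= 4: D-C =  1 → B
  i= 5: U-I = 12 → M
  i= 6: C-D = 25 → Z
  i= 7: G-L = 21 → V
  i= 8: K-J =  1 → B
  i= 9: X-L = 12 → M
  i=10: L-M = 25 → Z
  i=11: F-K = 21 → V
  i=12: M-L =  1 → B
  i=13: X-L = 12 → M
  i=14: M-N = 25 → Z
  i=15: I-N = 21 → V
  i=16: X-W =  1 → B
  i=17: G-U = 12 → M
  shifts repeat with period 4: BMZV

BMZV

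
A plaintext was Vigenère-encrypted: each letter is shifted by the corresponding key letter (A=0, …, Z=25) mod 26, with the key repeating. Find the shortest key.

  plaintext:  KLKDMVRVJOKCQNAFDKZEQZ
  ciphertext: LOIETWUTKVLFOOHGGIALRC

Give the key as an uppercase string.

BDYBH

  i= 0: L-K =  1 → B
  i= 1: O-L =  3 → D
  i= 2: I-K = 24 → Y
  i= 3: E-D =  1 → B
  i= 4: T-M =  7 → H
  i= 5: W-V =  1 → B
  i= 6: U-R =  3 → D
  i= 7: T-V = 24 → Y
  i= 8: K-J =  1 → B
  i= 9: V-O =  7 → H
  i=10: L-K =  1 → B
  i=11: F-C =  3 → D
  i=12: O-Q = 24 → Y
  i=13: O-N =  1 → B
  i=14: H-A =  7 → H
  i=15: G-F =  1 → B
  i=16: G-D =  3 → D
  i=17: I-K = 24 → Y
  i=18: A-Z =  1 → B
  i=19: L-E =  7 → H
  i=20: R-Q =  1 → B
  i=21: C-Z =  3 → D
  shifts repeat with period 5: BDYBH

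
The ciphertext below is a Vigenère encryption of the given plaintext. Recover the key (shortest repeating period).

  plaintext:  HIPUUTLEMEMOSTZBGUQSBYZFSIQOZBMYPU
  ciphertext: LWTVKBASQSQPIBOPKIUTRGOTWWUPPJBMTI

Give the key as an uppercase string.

  i= 0: L-H =  4 → E
  i= 1: W-I = 14 → O
  i= 2: T-P =  4 → E
  i= 3: V-U =  1 → B
  i= 4: K-U = 16 → Q
  i= 5: B-T =  8 → I
  i= 6: A-L = 15 → P
  i= 7: S-E = 14 → O
  i= 8: Q-M =  4 → E
  i= 9: S-E = 14 → O
  i=10: Q-M =  4 → E
  i=11: P-O =  1 → B
  i=12: I-S = 16 → Q
  i=13: B-T =  8 → I
  i=14: O-Z = 15 → P
  i=15: P-B = 14 → O
  i=16: K-G =  4 → E
  i=17: I-U = 14 → O
  i=18: U-Q =  4 → E
  i=19: T-S =  1 → B
  i=20: R-B = 16 → Q
  i=21: G-Y =  8 → I
  i=22: O-Z = 15 → P
  i=23: T-F = 14 → O
  i=24: W-S =  4 → E
  i=25: W-I = 14 → O
  i=26: U-Q =  4 → E
  i=27: P-O =  1 → B
  i=28: P-Z = 16 → Q
  i=29: J-B =  8 → I
  i=30: B-M = 15 → P
  i=31: M-Y = 14 → O
  i=32: T-P =  4 → E
  i=33: I-U = 14 → O
  shifts repeat with period 8: EOEBQIPO

EOEBQIPO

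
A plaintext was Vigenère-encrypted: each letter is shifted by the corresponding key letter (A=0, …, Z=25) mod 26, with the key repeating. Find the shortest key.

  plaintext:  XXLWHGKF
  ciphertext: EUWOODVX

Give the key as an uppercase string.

HXLS

  i= 0: E-X =  7 → H
  i= 1: U-X = 23 → X
  i= 2: W-L = 11 → L
  i= 3: O-W = 18 → S
  i= 4: O-H =  7 → H
  i= 5: D-G = 23 → X
  i= 6: V-K = 11 → L
  i= 7: X-F = 18 → S
  shifts repeat with period 4: HXLS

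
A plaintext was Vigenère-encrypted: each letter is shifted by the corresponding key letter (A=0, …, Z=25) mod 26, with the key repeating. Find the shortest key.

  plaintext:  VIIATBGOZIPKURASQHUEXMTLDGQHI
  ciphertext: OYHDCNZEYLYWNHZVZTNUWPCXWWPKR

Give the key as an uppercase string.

TQZDJM

  i= 0: O-V = 19 → T
  i= 1: Y-I = 16 → Q
  i= 2: H-I = 25 → Z
  i= 3: D-A =  3 → D
  i= 4: C-T =  9 → J
  i= 5: N-B = 12 → M
  i= 6: Z-G = 19 → T
  i= 7: E-O = 16 → Q
  i= 8: Y-Z = 25 → Z
  i= 9: L-I =  3 → D
  i=10: Y-P =  9 → J
  i=11: W-K = 12 → M
  i=12: N-U = 19 → T
  i=13: H-R = 16 → Q
  i=14: Z-A = 25 → Z
  i=15: V-S =  3 → D
  i=16: Z-Q =  9 → J
  i=17: T-H = 12 → M
  i=18: N-U = 19 → T
  i=19: U-E = 16 → Q
  i=20: W-X = 25 → Z
  i=21: P-M =  3 → D
  i=22: C-T =  9 → J
  i=23: X-L = 12 → M
  i=24: W-D = 19 → T
  i=25: W-G = 16 → Q
  i=26: P-Q = 25 → Z
  i=27: K-H =  3 → D
  i=28: R-I =  9 → J
  shifts repeat with period 6: TQZDJM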